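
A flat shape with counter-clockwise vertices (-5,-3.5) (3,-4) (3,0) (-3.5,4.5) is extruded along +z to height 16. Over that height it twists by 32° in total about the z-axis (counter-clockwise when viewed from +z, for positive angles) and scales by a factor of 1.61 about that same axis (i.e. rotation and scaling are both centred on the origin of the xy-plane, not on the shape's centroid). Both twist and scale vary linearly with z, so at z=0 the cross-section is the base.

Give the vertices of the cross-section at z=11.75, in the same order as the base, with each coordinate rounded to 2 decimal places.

Cross-section at z=11.75: (-4.62,-7.53) (6.29,-3.58) (3.98,1.73) (-7.25,3.95)

t = z/height = 11.75/16 = 0.734375
s = 1 + (scale-1)·z/height = 1 + (1.61-1)·11.75/16 = 1.447969
θ = twist·z/height = 32°·11.75/16 = 23.5000° = 0.410152 rad
cos θ = 0.917060, sin θ = 0.398749 (intermediates below are computed at full precision and shown rounded to 5 d.p.)
v1: (-5,-3.5) → rotate → (-3.18968,-5.20346) → ×s → (-4.61855,-7.53444) → (-4.62,-7.53)
v2: (3,-4) → rotate → (4.34618,-2.47199) → ×s → (6.29313,-3.57937) → (6.29,-3.58)
v3: (3,0) → rotate → (2.75118,1.19625) → ×s → (3.98362,1.73213) → (3.98,1.73)
v4: (-3.5,4.5) → rotate → (-5.00408,2.73115) → ×s → (-7.24575,3.95462) → (-7.25,3.95)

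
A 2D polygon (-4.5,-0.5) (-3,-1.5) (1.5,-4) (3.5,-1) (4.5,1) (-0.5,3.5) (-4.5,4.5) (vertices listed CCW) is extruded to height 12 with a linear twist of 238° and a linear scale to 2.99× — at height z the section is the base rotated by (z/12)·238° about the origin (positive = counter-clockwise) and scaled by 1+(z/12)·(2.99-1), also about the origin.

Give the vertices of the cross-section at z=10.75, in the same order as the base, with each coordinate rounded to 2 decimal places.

t = z/height = 10.75/12 = 0.895833
s = 1 + (scale-1)·z/height = 1 + (2.99-1)·10.75/12 = 2.782708
θ = twist·z/height = 238°·10.75/12 = 213.2083° = 3.721187 rad
cos θ = -0.836685, sin θ = -0.547685 (intermediates below are computed at full precision and shown rounded to 5 d.p.)
v1: (-4.5,-0.5) → rotate → (3.49124,2.88292) → ×s → (9.71510,8.02234) → (9.72,8.02)
v2: (-3,-1.5) → rotate → (1.68853,2.89808) → ×s → (4.69868,8.06452) → (4.70,8.06)
v3: (1.5,-4) → rotate → (-3.44577,2.52521) → ×s → (-9.58856,7.02693) → (-9.59,7.03)
v4: (3.5,-1) → rotate → (-3.47608,-1.08021) → ×s → (-9.67292,-3.00592) → (-9.67,-3.01)
v5: (4.5,1) → rotate → (-3.21740,-3.30127) → ×s → (-8.95307,-9.18646) → (-8.95,-9.19)
v6: (-0.5,3.5) → rotate → (2.33524,-2.65455) → ×s → (6.49829,-7.38685) → (6.50,-7.39)
v7: (-4.5,4.5) → rotate → (6.22966,-1.30050) → ×s → (17.33534,-3.61891) → (17.34,-3.62)

Cross-section at z=10.75: (9.72,8.02) (4.70,8.06) (-9.59,7.03) (-9.67,-3.01) (-8.95,-9.19) (6.50,-7.39) (17.34,-3.62)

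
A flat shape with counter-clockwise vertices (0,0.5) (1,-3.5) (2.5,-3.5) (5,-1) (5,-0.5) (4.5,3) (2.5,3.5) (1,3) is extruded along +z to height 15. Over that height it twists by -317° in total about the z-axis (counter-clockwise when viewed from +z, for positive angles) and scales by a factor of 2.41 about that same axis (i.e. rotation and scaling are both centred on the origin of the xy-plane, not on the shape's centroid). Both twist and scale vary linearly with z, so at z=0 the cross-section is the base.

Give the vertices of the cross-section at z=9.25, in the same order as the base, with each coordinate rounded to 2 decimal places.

t = z/height = 9.25/15 = 0.616667
s = 1 + (scale-1)·z/height = 1 + (2.41-1)·9.25/15 = 1.869500
θ = twist·z/height = -317°·9.25/15 = -195.4833° = -3.411828 rad
cos θ = -0.963708, sin θ = 0.266958 (intermediates below are computed at full precision and shown rounded to 5 d.p.)
v1: (0,0.5) → rotate → (-0.13348,-0.48185) → ×s → (-0.24954,-0.90083) → (-0.25,-0.90)
v2: (1,-3.5) → rotate → (-0.02935,3.63994) → ×s → (-0.05488,6.80486) → (-0.05,6.80)
v3: (2.5,-3.5) → rotate → (-1.47492,4.04037) → ×s → (-2.75736,7.55348) → (-2.76,7.55)
v4: (5,-1) → rotate → (-4.55158,2.29850) → ×s → (-8.50918,4.29704) → (-8.51,4.30)
v5: (5,-0.5) → rotate → (-4.68506,1.81664) → ×s → (-8.75872,3.39622) → (-8.76,3.40)
v6: (4.5,3) → rotate → (-5.13756,-1.68981) → ×s → (-9.60467,-3.15911) → (-9.60,-3.16)
v7: (2.5,3.5) → rotate → (-3.34362,-2.70558) → ×s → (-6.25090,-5.05809) → (-6.25,-5.06)
v8: (1,3) → rotate → (-1.76458,-2.62417) → ×s → (-3.29889,-4.90588) → (-3.30,-4.91)

Cross-section at z=9.25: (-0.25,-0.90) (-0.05,6.80) (-2.76,7.55) (-8.51,4.30) (-8.76,3.40) (-9.60,-3.16) (-6.25,-5.06) (-3.30,-4.91)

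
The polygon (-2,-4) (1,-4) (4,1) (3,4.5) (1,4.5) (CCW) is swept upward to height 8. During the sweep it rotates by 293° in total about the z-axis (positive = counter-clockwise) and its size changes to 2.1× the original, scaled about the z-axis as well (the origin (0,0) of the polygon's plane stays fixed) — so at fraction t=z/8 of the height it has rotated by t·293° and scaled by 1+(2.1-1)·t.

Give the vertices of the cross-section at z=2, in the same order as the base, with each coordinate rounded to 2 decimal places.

Cross-section at z=2: (4.15,-3.91) (5.25,-0.25) (0.25,5.25) (-4.39,5.32) (-5.13,2.87)

t = z/height = 2/8 = 0.25
s = 1 + (scale-1)·z/height = 1 + (2.1-1)·2/8 = 1.275000
θ = twist·z/height = 293°·2/8 = 73.2500° = 1.278454 rad
cos θ = 0.288196, sin θ = 0.957571 (intermediates below are computed at full precision and shown rounded to 5 d.p.)
v1: (-2,-4) → rotate → (3.25389,-3.06793) → ×s → (4.14871,-3.91161) → (4.15,-3.91)
v2: (1,-4) → rotate → (4.11848,-0.19521) → ×s → (5.25106,-0.24890) → (5.25,-0.25)
v3: (4,1) → rotate → (0.19521,4.11848) → ×s → (0.24890,5.25106) → (0.25,5.25)
v4: (3,4.5) → rotate → (-3.44448,4.16960) → ×s → (-4.39171,5.31624) → (-4.39,5.32)
v5: (1,4.5) → rotate → (-4.02087,2.25445) → ×s → (-5.12662,2.87443) → (-5.13,2.87)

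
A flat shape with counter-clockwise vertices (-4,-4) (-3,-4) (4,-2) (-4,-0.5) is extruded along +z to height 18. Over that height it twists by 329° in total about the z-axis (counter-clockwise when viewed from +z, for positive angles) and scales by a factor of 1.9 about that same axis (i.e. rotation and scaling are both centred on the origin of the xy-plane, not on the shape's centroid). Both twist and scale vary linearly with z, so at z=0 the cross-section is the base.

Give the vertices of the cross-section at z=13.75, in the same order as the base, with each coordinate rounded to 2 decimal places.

Cross-section at z=13.75: (-4.23,8.56) (-4.77,6.96) (-5.36,-5.31) (1.36,6.66)

t = z/height = 13.75/18 = 0.763889
s = 1 + (scale-1)·z/height = 1 + (1.9-1)·13.75/18 = 1.687500
θ = twist·z/height = 329°·13.75/18 = 251.3194° = 4.386352 rad
cos θ = -0.320292, sin θ = -0.947319 (intermediates below are computed at full precision and shown rounded to 5 d.p.)
v1: (-4,-4) → rotate → (-2.50811,5.07044) → ×s → (-4.23244,8.55637) → (-4.23,8.56)
v2: (-3,-4) → rotate → (-2.82840,4.12312) → ×s → (-4.77293,6.95777) → (-4.77,6.96)
v3: (4,-2) → rotate → (-3.17580,-3.14869) → ×s → (-5.35917,-5.31342) → (-5.36,-5.31)
v4: (-4,-0.5) → rotate → (0.80751,3.94942) → ×s → (1.36267,6.66465) → (1.36,6.66)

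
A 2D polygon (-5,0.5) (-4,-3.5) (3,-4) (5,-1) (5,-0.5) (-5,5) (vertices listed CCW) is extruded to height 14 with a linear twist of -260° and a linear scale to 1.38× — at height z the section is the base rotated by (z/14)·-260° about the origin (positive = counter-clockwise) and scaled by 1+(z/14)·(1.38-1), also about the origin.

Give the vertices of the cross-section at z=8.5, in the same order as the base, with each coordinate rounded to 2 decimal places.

t = z/height = 8.5/14 = 0.607143
s = 1 + (scale-1)·z/height = 1 + (1.38-1)·8.5/14 = 1.230714
θ = twist·z/height = -260°·8.5/14 = -157.8571° = -2.755127 rad
cos θ = -0.926247, sin θ = -0.376917 (intermediates below are computed at full precision and shown rounded to 5 d.p.)
v1: (-5,0.5) → rotate → (4.81969,1.42146) → ×s → (5.93167,1.74941) → (5.93,1.75)
v2: (-4,-3.5) → rotate → (2.38578,4.74953) → ×s → (2.93621,5.84532) → (2.94,5.85)
v3: (3,-4) → rotate → (-4.28641,2.57424) → ×s → (-5.27535,3.16815) → (-5.28,3.17)
v4: (5,-1) → rotate → (-5.00815,-0.95834) → ×s → (-6.16360,-1.17944) → (-6.16,-1.18)
v5: (5,-0.5) → rotate → (-4.81969,-1.42146) → ×s → (-5.93167,-1.74941) → (-5.93,-1.75)
v6: (-5,5) → rotate → (6.51582,-2.74665) → ×s → (8.01911,-3.38034) → (8.02,-3.38)

Cross-section at z=8.5: (5.93,1.75) (2.94,5.85) (-5.28,3.17) (-6.16,-1.18) (-5.93,-1.75) (8.02,-3.38)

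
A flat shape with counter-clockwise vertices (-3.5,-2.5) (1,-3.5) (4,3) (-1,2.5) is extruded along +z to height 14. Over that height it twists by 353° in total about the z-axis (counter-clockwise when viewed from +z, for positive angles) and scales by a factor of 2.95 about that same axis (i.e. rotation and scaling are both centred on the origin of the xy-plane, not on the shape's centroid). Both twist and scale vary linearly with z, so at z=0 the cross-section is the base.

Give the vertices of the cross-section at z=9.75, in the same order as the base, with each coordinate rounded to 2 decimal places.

Cross-section at z=9.75: (-2.00,9.94) (-8.50,1.23) (2.59,-11.50) (6.34,-0.26)

t = z/height = 9.75/14 = 0.696429
s = 1 + (scale-1)·z/height = 1 + (2.95-1)·9.75/14 = 2.358036
θ = twist·z/height = 353°·9.75/14 = 245.8393° = 4.290705 rad
cos θ = -0.409298, sin θ = -0.912401 (intermediates below are computed at full precision and shown rounded to 5 d.p.)
v1: (-3.5,-2.5) → rotate → (-0.84846,4.21665) → ×s → (-2.00070,9.94300) → (-2.00,9.94)
v2: (1,-3.5) → rotate → (-3.60270,0.52014) → ×s → (-8.49530,1.22651) → (-8.50,1.23)
v3: (4,3) → rotate → (1.10001,-4.87750) → ×s → (2.59387,-11.50131) → (2.59,-11.50)
v4: (-1,2.5) → rotate → (2.69030,-0.11084) → ×s → (6.34382,-0.26137) → (6.34,-0.26)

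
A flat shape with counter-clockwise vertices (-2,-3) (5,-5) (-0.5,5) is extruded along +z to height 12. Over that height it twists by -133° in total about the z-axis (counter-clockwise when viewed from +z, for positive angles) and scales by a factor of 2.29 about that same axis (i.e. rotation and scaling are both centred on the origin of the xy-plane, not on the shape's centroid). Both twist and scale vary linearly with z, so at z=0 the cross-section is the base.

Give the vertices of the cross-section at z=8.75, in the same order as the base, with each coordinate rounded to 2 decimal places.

Cross-section at z=8.75: (-5.31,4.56) (-10.81,-8.45) (9.75,-0.22)

t = z/height = 8.75/12 = 0.729167
s = 1 + (scale-1)·z/height = 1 + (2.29-1)·8.75/12 = 1.940625
θ = twist·z/height = -133°·8.75/12 = -96.9792° = -1.692606 rad
cos θ = -0.121508, sin θ = -0.992590 (intermediates below are computed at full precision and shown rounded to 5 d.p.)
v1: (-2,-3) → rotate → (-2.73475,2.34971) → ×s → (-5.30713,4.55990) → (-5.31,4.56)
v2: (5,-5) → rotate → (-5.57049,-4.35541) → ×s → (-10.81024,-8.45222) → (-10.81,-8.45)
v3: (-0.5,5) → rotate → (5.02371,-0.11125) → ×s → (9.74913,-0.21589) → (9.75,-0.22)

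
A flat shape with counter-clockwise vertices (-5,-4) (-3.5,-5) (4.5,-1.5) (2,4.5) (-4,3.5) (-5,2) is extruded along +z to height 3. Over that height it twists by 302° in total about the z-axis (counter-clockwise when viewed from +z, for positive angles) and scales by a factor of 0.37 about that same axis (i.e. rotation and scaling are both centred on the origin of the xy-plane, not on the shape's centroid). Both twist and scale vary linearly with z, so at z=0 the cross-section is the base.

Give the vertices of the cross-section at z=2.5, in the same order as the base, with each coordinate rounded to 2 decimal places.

t = z/height = 2.5/3 = 0.833333
s = 1 + (scale-1)·z/height = 1 + (0.37-1)·2.5/3 = 0.475000
θ = twist·z/height = 302°·2.5/3 = 251.6667° = 4.392412 rad
cos θ = -0.314545, sin θ = -0.949243 (intermediates below are computed at full precision and shown rounded to 5 d.p.)
v1: (-5,-4) → rotate → (-2.22425,6.00439) → ×s → (-1.05652,2.85209) → (-1.06,2.85)
v2: (-3.5,-5) → rotate → (-3.64531,4.89507) → ×s → (-1.73152,2.32516) → (-1.73,2.33)
v3: (4.5,-1.5) → rotate → (-2.83932,-3.79977) → ×s → (-1.34867,-1.80489) → (-1.35,-1.80)
v4: (2,4.5) → rotate → (3.64250,-3.31394) → ×s → (1.73019,-1.57412) → (1.73,-1.57)
v5: (-4,3.5) → rotate → (4.58053,2.69606) → ×s → (2.17575,1.28063) → (2.18,1.28)
v6: (-5,2) → rotate → (3.47121,4.11712) → ×s → (1.64882,1.95563) → (1.65,1.96)

Cross-section at z=2.5: (-1.06,2.85) (-1.73,2.33) (-1.35,-1.80) (1.73,-1.57) (2.18,1.28) (1.65,1.96)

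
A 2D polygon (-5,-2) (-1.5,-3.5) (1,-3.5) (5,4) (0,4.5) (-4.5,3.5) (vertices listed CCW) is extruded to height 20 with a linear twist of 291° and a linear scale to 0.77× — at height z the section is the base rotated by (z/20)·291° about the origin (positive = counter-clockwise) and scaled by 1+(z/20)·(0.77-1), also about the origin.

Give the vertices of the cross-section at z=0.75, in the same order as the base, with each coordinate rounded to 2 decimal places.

t = z/height = 0.75/20 = 0.0375
s = 1 + (scale-1)·z/height = 1 + (0.77-1)·0.75/20 = 0.991375
θ = twist·z/height = 291°·0.75/20 = 10.9125° = 0.190459 rad
cos θ = 0.981917, sin θ = 0.189310 (intermediates below are computed at full precision and shown rounded to 5 d.p.)
v1: (-5,-2) → rotate → (-4.53097,-2.91038) → ×s → (-4.49189,-2.88528) → (-4.49,-2.89)
v2: (-1.5,-3.5) → rotate → (-0.81029,-3.72068) → ×s → (-0.80330,-3.68858) → (-0.80,-3.69)
v3: (1,-3.5) → rotate → (1.64450,-3.24740) → ×s → (1.63032,-3.21939) → (1.63,-3.22)
v4: (5,4) → rotate → (4.15235,4.87422) → ×s → (4.11653,4.83218) → (4.12,4.83)
v5: (0,4.5) → rotate → (-0.85189,4.41863) → ×s → (-0.84455,4.38052) → (-0.84,4.38)
v6: (-4.5,3.5) → rotate → (-5.08121,2.58482) → ×s → (-5.03739,2.56252) → (-5.04,2.56)

Cross-section at z=0.75: (-4.49,-2.89) (-0.80,-3.69) (1.63,-3.22) (4.12,4.83) (-0.84,4.38) (-5.04,2.56)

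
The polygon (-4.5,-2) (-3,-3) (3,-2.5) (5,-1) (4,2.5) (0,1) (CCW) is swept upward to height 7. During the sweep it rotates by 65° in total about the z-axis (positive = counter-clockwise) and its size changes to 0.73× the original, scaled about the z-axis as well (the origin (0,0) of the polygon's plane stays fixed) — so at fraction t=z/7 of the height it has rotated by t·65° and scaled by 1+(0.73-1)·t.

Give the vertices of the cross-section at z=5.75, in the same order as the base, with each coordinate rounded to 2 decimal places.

t = z/height = 5.75/7 = 0.821429
s = 1 + (scale-1)·z/height = 1 + (0.73-1)·5.75/7 = 0.778214
θ = twist·z/height = 65°·5.75/7 = 53.3929° = 0.931881 rad
cos θ = 0.596325, sin θ = 0.802743 (intermediates below are computed at full precision and shown rounded to 5 d.p.)
v1: (-4.5,-2) → rotate → (-1.07798,-4.80499) → ×s → (-0.83890,-3.73932) → (-0.84,-3.74)
v2: (-3,-3) → rotate → (0.61925,-4.19720) → ×s → (0.48191,-3.26632) → (0.48,-3.27)
v3: (3,-2.5) → rotate → (3.79583,0.91742) → ×s → (2.95397,0.71395) → (2.95,0.71)
v4: (5,-1) → rotate → (3.78437,3.41739) → ×s → (2.94505,2.65946) → (2.95,2.66)
v5: (4,2.5) → rotate → (0.37844,4.70178) → ×s → (0.29451,3.65900) → (0.29,3.66)
v6: (0,1) → rotate → (-0.80274,0.59632) → ×s → (-0.62471,0.46407) → (-0.62,0.46)

Cross-section at z=5.75: (-0.84,-3.74) (0.48,-3.27) (2.95,0.71) (2.95,2.66) (0.29,3.66) (-0.62,0.46)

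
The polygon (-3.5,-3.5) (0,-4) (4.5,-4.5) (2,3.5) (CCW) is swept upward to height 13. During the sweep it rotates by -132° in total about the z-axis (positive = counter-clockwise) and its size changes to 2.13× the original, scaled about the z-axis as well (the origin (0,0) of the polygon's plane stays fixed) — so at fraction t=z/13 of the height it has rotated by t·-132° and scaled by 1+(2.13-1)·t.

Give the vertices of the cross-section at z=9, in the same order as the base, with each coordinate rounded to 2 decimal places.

Cross-section at z=9: (-6.09,6.39) (-7.13,0.17) (-8.21,-7.82) (6.15,-3.71)

t = z/height = 9/13 = 0.692308
s = 1 + (scale-1)·z/height = 1 + (2.13-1)·9/13 = 1.782308
θ = twist·z/height = -132°·9/13 = -91.3846° = -1.594962 rad
cos θ = -0.024164, sin θ = -0.999708 (intermediates below are computed at full precision and shown rounded to 5 d.p.)
v1: (-3.5,-3.5) → rotate → (-3.41440,3.58355) → ×s → (-6.08552,6.38699) → (-6.09,6.39)
v2: (0,-4) → rotate → (-3.99883,0.09665) → ×s → (-7.12715,0.17227) → (-7.13,0.17)
v3: (4.5,-4.5) → rotate → (-4.60742,-4.38995) → ×s → (-8.21185,-7.82424) → (-8.21,-7.82)
v4: (2,3.5) → rotate → (3.45065,-2.08399) → ×s → (6.15012,-3.71431) → (6.15,-3.71)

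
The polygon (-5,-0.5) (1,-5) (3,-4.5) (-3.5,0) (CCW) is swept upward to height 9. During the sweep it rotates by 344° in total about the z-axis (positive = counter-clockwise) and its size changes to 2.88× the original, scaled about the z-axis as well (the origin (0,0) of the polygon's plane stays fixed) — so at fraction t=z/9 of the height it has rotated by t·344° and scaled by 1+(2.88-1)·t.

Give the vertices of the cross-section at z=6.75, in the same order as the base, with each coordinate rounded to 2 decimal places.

Cross-section at z=6.75: (1.33,12.04) (-12.29,0.15) (-12.11,-4.82) (1.75,8.25)

t = z/height = 6.75/9 = 0.75
s = 1 + (scale-1)·z/height = 1 + (2.88-1)·6.75/9 = 2.410000
θ = twist·z/height = 344°·6.75/9 = 258.0000° = 4.502949 rad
cos θ = -0.207912, sin θ = -0.978148 (intermediates below are computed at full precision and shown rounded to 5 d.p.)
v1: (-5,-0.5) → rotate → (0.55048,4.99469) → ×s → (1.32667,12.03721) → (1.33,12.04)
v2: (1,-5) → rotate → (-5.09865,0.06141) → ×s → (-12.28775,0.14800) → (-12.29,0.15)
v3: (3,-4.5) → rotate → (-5.02540,-1.99884) → ×s → (-12.11121,-4.81720) → (-12.11,-4.82)
v4: (-3.5,0) → rotate → (0.72769,3.42352) → ×s → (1.75374,8.25068) → (1.75,8.25)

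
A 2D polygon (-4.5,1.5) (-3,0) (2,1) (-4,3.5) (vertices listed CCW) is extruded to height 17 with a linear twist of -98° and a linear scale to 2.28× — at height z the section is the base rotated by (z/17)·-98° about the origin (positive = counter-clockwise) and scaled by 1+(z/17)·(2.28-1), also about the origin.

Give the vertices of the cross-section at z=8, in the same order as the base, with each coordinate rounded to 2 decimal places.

Cross-section at z=8: (-3.27,6.86) (-3.33,3.46) (3.38,-1.20) (-0.40,8.51)

t = z/height = 8/17 = 0.470588
s = 1 + (scale-1)·z/height = 1 + (2.28-1)·8/17 = 1.602353
θ = twist·z/height = -98°·8/17 = -46.1176° = -0.804905 rad
cos θ = 0.693180, sin θ = -0.720765 (intermediates below are computed at full precision and shown rounded to 5 d.p.)
v1: (-4.5,1.5) → rotate → (-2.03816,4.28321) → ×s → (-3.26586,6.86322) → (-3.27,6.86)
v2: (-3,0) → rotate → (-2.07954,2.16229) → ×s → (-3.33216,3.46476) → (-3.33,3.46)
v3: (2,1) → rotate → (2.10712,-0.74835) → ×s → (3.37636,-1.19912) → (3.38,-1.20)
v4: (-4,3.5) → rotate → (-0.25004,5.30919) → ×s → (-0.40066,8.50719) → (-0.40,8.51)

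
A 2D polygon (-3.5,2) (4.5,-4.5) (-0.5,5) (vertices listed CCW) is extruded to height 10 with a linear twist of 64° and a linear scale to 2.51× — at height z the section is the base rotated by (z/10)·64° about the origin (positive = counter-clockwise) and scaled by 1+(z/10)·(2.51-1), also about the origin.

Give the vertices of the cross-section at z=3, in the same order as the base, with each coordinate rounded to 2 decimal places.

t = z/height = 3/10 = 0.3
s = 1 + (scale-1)·z/height = 1 + (2.51-1)·3/10 = 1.453000
θ = twist·z/height = 64°·3/10 = 19.2000° = 0.335103 rad
cos θ = 0.944376, sin θ = 0.328867 (intermediates below are computed at full precision and shown rounded to 5 d.p.)
v1: (-3.5,2) → rotate → (-3.96305,0.73772) → ×s → (-5.75831,1.07191) → (-5.76,1.07)
v2: (4.5,-4.5) → rotate → (5.72959,-2.76979) → ×s → (8.32510,-4.02451) → (8.33,-4.02)
v3: (-0.5,5) → rotate → (-2.11652,4.55745) → ×s → (-3.07531,6.62197) → (-3.08,6.62)

Cross-section at z=3: (-5.76,1.07) (8.33,-4.02) (-3.08,6.62)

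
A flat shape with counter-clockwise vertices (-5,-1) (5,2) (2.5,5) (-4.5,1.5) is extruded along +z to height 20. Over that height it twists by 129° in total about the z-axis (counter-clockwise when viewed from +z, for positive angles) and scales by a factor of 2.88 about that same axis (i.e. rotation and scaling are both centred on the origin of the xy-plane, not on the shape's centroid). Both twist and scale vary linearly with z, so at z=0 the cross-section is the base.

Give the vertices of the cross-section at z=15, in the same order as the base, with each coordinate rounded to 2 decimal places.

t = z/height = 15/20 = 0.75
s = 1 + (scale-1)·z/height = 1 + (2.88-1)·15/20 = 2.410000
θ = twist·z/height = 129°·15/20 = 96.7500° = 1.688606 rad
cos θ = -0.117537, sin θ = 0.993068 (intermediates below are computed at full precision and shown rounded to 5 d.p.)
v1: (-5,-1) → rotate → (1.58076,-4.84780) → ×s → (3.80962,-11.68321) → (3.81,-11.68)
v2: (5,2) → rotate → (-2.57382,4.73027) → ×s → (-6.20292,11.39994) → (-6.20,11.40)
v3: (2.5,5) → rotate → (-5.25919,1.89498) → ×s → (-12.67464,4.56691) → (-12.67,4.57)
v4: (-4.5,1.5) → rotate → (-0.96068,-4.64511) → ×s → (-2.31525,-11.19473) → (-2.32,-11.19)

Cross-section at z=15: (3.81,-11.68) (-6.20,11.40) (-12.67,4.57) (-2.32,-11.19)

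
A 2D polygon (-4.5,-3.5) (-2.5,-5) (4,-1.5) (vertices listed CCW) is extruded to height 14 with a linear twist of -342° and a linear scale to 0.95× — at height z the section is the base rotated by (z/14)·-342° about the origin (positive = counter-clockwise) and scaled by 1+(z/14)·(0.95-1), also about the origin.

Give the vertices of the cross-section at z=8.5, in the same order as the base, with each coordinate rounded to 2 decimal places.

t = z/height = 8.5/14 = 0.607143
s = 1 + (scale-1)·z/height = 1 + (0.95-1)·8.5/14 = 0.969643
θ = twist·z/height = -342°·8.5/14 = -207.6429° = -3.624052 rad
cos θ = -0.885857, sin θ = 0.463959 (intermediates below are computed at full precision and shown rounded to 5 d.p.)
v1: (-4.5,-3.5) → rotate → (5.61021,1.01268) → ×s → (5.43990,0.98194) → (5.44,0.98)
v2: (-2.5,-5) → rotate → (4.53444,3.26939) → ×s → (4.39678,3.17014) → (4.40,3.17)
v3: (4,-1.5) → rotate → (-2.84749,3.18462) → ×s → (-2.76105,3.08794) → (-2.76,3.09)

Cross-section at z=8.5: (5.44,0.98) (4.40,3.17) (-2.76,3.09)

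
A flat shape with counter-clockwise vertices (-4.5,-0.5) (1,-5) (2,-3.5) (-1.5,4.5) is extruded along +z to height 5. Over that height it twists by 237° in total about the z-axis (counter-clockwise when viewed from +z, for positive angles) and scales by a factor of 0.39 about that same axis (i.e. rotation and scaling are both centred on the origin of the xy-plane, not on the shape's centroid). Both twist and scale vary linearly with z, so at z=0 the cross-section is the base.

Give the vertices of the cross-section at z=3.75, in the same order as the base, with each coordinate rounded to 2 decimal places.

Cross-section at z=3.75: (2.45,0.18) (-0.44,2.73) (-1.01,1.94) (0.72,-2.47)

t = z/height = 3.75/5 = 0.75
s = 1 + (scale-1)·z/height = 1 + (0.39-1)·3.75/5 = 0.542500
θ = twist·z/height = 237°·3.75/5 = 177.7500° = 3.102323 rad
cos θ = -0.999229, sin θ = 0.039260 (intermediates below are computed at full precision and shown rounded to 5 d.p.)
v1: (-4.5,-0.5) → rotate → (4.51616,0.32295) → ×s → (2.45002,0.17520) → (2.45,0.18)
v2: (1,-5) → rotate → (-0.80293,5.03540) → ×s → (-0.43559,2.73171) → (-0.44,2.73)
v3: (2,-3.5) → rotate → (-1.86105,3.57582) → ×s → (-1.00962,1.93988) → (-1.01,1.94)
v4: (-1.5,4.5) → rotate → (1.32217,-4.55542) → ×s → (0.71728,-2.47132) → (0.72,-2.47)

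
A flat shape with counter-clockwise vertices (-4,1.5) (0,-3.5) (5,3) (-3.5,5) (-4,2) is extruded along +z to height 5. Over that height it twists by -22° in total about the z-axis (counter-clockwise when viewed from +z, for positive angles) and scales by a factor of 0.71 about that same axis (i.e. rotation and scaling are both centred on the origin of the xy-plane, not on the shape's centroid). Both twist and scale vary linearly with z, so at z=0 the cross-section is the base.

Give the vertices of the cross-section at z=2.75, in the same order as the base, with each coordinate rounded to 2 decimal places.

t = z/height = 2.75/5 = 0.55
s = 1 + (scale-1)·z/height = 1 + (0.71-1)·2.75/5 = 0.840500
θ = twist·z/height = -22°·2.75/5 = -12.1000° = -0.211185 rad
cos θ = 0.977783, sin θ = -0.209619 (intermediates below are computed at full precision and shown rounded to 5 d.p.)
v1: (-4,1.5) → rotate → (-3.59671,2.30515) → ×s → (-3.02303,1.93748) → (-3.02,1.94)
v2: (0,-3.5) → rotate → (-0.73366,-3.42224) → ×s → (-0.61665,-2.87639) → (-0.62,-2.88)
v3: (5,3) → rotate → (5.51777,1.88526) → ×s → (4.63769,1.58456) → (4.64,1.58)
v4: (-3.5,5) → rotate → (-2.37415,5.62258) → ×s → (-1.99547,4.72578) → (-2.00,4.73)
v5: (-4,2) → rotate → (-3.49190,2.79404) → ×s → (-2.93494,2.34839) → (-2.93,2.35)

Cross-section at z=2.75: (-3.02,1.94) (-0.62,-2.88) (4.64,1.58) (-2.00,4.73) (-2.93,2.35)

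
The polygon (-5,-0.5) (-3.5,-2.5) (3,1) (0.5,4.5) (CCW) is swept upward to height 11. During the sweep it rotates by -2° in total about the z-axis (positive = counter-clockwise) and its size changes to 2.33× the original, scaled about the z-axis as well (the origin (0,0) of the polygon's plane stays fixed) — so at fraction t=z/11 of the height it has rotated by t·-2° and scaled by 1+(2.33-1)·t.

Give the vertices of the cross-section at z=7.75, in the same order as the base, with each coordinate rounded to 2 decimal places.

Cross-section at z=7.75: (-9.71,-0.73) (-6.90,-4.67) (5.86,1.79) (1.18,8.69)

t = z/height = 7.75/11 = 0.704545
s = 1 + (scale-1)·z/height = 1 + (2.33-1)·7.75/11 = 1.937045
θ = twist·z/height = -2°·7.75/11 = -1.4091° = -0.024593 rad
cos θ = 0.999698, sin θ = -0.024591 (intermediates below are computed at full precision and shown rounded to 5 d.p.)
v1: (-5,-0.5) → rotate → (-5.01078,-0.37689) → ×s → (-9.70612,-0.73006) → (-9.71,-0.73)
v2: (-3.5,-2.5) → rotate → (-3.56042,-2.41318) → ×s → (-6.89669,-4.67443) → (-6.90,-4.67)
v3: (3,1) → rotate → (3.02368,0.92593) → ×s → (5.85701,1.79356) → (5.86,1.79)
v4: (0.5,4.5) → rotate → (0.61051,4.48634) → ×s → (1.18258,8.69025) → (1.18,8.69)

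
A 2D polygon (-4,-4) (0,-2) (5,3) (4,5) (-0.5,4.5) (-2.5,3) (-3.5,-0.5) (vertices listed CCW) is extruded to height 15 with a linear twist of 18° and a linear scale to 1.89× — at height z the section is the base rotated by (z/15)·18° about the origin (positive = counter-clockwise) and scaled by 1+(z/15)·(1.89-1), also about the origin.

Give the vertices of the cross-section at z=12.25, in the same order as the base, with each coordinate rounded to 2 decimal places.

Cross-section at z=12.25: (-4.93,-8.43) (0.88,-3.34) (7.04,7.20) (4.49,10.10) (-2.81,7.30) (-5.49,3.92) (-5.63,-2.37)

t = z/height = 12.25/15 = 0.816667
s = 1 + (scale-1)·z/height = 1 + (1.89-1)·12.25/15 = 1.726833
θ = twist·z/height = 18°·12.25/15 = 14.7000° = 0.256563 rad
cos θ = 0.967268, sin θ = 0.253758 (intermediates below are computed at full precision and shown rounded to 5 d.p.)
v1: (-4,-4) → rotate → (-2.85404,-4.88410) → ×s → (-4.92845,-8.43403) → (-4.93,-8.43)
v2: (0,-2) → rotate → (0.50752,-1.93454) → ×s → (0.87640,-3.34062) → (0.88,-3.34)
v3: (5,3) → rotate → (4.07506,4.17059) → ×s → (7.03696,7.20192) → (7.04,7.20)
v4: (4,5) → rotate → (2.60028,5.85137) → ×s → (4.49025,10.10434) → (4.49,10.10)
v5: (-0.5,4.5) → rotate → (-1.62554,4.22583) → ×s → (-2.80704,7.29730) → (-2.81,7.30)
v6: (-2.5,3) → rotate → (-3.17944,2.26741) → ×s → (-5.49037,3.91544) → (-5.49,3.92)
v7: (-3.5,-0.5) → rotate → (-3.25856,-1.37179) → ×s → (-5.62699,-2.36885) → (-5.63,-2.37)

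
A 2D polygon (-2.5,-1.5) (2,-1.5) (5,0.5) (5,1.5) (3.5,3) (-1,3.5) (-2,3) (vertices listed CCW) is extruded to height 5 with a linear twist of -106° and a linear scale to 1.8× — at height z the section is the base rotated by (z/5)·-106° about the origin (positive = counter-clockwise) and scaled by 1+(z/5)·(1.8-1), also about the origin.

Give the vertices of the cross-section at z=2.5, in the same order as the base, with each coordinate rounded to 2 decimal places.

Cross-section at z=2.5: (-3.78,1.53) (0.01,-3.50) (4.77,-5.17) (5.89,-4.33) (6.30,-1.39) (3.07,4.07) (1.67,4.76)

t = z/height = 2.5/5 = 0.5
s = 1 + (scale-1)·z/height = 1 + (1.8-1)·2.5/5 = 1.400000
θ = twist·z/height = -106°·2.5/5 = -53.0000° = -0.925025 rad
cos θ = 0.601815, sin θ = -0.798636 (intermediates below are computed at full precision and shown rounded to 5 d.p.)
v1: (-2.5,-1.5) → rotate → (-2.70249,1.09387) → ×s → (-3.78349,1.53141) → (-3.78,1.53)
v2: (2,-1.5) → rotate → (0.00568,-2.49999) → ×s → (0.00795,-3.49999) → (0.01,-3.50)
v3: (5,0.5) → rotate → (3.40839,-3.69227) → ×s → (4.77175,-5.16918) → (4.77,-5.17)
v4: (5,1.5) → rotate → (4.20703,-3.09046) → ×s → (5.88984,-4.32664) → (5.89,-4.33)
v5: (3.5,3) → rotate → (4.50226,-0.98978) → ×s → (6.30316,-1.38569) → (6.30,-1.39)
v6: (-1,3.5) → rotate → (2.19341,2.90499) → ×s → (3.07077,4.06698) → (3.07,4.07)
v7: (-2,3) → rotate → (1.19228,3.40272) → ×s → (1.66919,4.76380) → (1.67,4.76)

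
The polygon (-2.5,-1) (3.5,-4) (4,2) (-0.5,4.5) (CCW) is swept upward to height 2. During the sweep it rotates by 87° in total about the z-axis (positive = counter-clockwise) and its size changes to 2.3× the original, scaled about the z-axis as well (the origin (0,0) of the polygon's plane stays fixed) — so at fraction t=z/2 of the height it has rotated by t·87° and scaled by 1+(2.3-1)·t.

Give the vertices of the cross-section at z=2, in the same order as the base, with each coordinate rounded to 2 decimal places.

t = z/height = 2/2 = 1
s = 1 + (scale-1)·z/height = 1 + (2.3-1)·2/2 = 2.300000
θ = twist·z/height = 87°·2/2 = 87.0000° = 1.518436 rad
cos θ = 0.052336, sin θ = 0.998630 (intermediates below are computed at full precision and shown rounded to 5 d.p.)
v1: (-2.5,-1) → rotate → (0.86779,-2.54891) → ×s → (1.99592,-5.86249) → (2.00,-5.86)
v2: (3.5,-4) → rotate → (4.17769,3.28586) → ×s → (9.60870,7.55748) → (9.61,7.56)
v3: (4,2) → rotate → (-1.78792,4.09919) → ×s → (-4.11221,9.42814) → (-4.11,9.43)
v4: (-0.5,4.5) → rotate → (-4.52000,-0.26380) → ×s → (-10.39600,-0.60675) → (-10.40,-0.61)

Cross-section at z=2: (2.00,-5.86) (9.61,7.56) (-4.11,9.43) (-10.40,-0.61)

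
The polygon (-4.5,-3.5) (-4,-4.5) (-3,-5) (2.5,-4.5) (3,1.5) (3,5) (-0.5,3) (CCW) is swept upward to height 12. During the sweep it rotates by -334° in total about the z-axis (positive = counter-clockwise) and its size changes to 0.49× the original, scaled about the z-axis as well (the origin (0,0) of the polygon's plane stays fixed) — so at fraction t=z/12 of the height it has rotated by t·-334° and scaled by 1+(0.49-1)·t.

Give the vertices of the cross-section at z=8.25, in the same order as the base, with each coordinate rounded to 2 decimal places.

Cross-section at z=8.25: (3.62,-0.75) (3.91,-0.09) (3.74,0.62) (1.17,3.13) (-2.00,0.85) (-3.74,-0.62) (-1.27,-1.51)

t = z/height = 8.25/12 = 0.6875
s = 1 + (scale-1)·z/height = 1 + (0.49-1)·8.25/12 = 0.649375
θ = twist·z/height = -334°·8.25/12 = -229.6250° = -4.007712 rad
cos θ = -0.647788, sin θ = 0.761821 (intermediates below are computed at full precision and shown rounded to 5 d.p.)
v1: (-4.5,-3.5) → rotate → (5.58142,-1.16094) → ×s → (3.62443,-0.75388) → (3.62,-0.75)
v2: (-4,-4.5) → rotate → (6.01934,-0.13224) → ×s → (3.90881,-0.08587) → (3.91,-0.09)
v3: (-3,-5) → rotate → (5.75247,0.95347) → ×s → (3.73551,0.61916) → (3.74,0.62)
v4: (2.5,-4.5) → rotate → (1.80873,4.81960) → ×s → (1.17454,3.12973) → (1.17,3.13)
v5: (3,1.5) → rotate → (-3.08609,1.31378) → ×s → (-2.00403,0.85314) → (-2.00,0.85)
v6: (3,5) → rotate → (-5.75247,-0.95347) → ×s → (-3.73551,-0.61916) → (-3.74,-0.62)
v7: (-0.5,3) → rotate → (-1.96157,-2.32427) → ×s → (-1.27379,-1.50932) → (-1.27,-1.51)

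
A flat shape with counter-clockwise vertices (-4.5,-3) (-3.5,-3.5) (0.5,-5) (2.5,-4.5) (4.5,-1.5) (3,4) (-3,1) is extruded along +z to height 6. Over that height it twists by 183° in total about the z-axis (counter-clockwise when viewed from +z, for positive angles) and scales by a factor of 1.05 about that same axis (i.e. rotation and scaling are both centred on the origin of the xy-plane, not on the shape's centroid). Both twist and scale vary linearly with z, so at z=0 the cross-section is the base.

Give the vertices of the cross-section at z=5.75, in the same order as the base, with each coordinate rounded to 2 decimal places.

t = z/height = 5.75/6 = 0.958333
s = 1 + (scale-1)·z/height = 1 + (1.05-1)·5.75/6 = 1.047917
θ = twist·z/height = 183°·5.75/6 = 175.3750° = 3.060871 rad
cos θ = -0.996744, sin θ = 0.080634 (intermediates below are computed at full precision and shown rounded to 5 d.p.)
v1: (-4.5,-3) → rotate → (4.72725,2.62738) → ×s → (4.95376,2.75327) → (4.95,2.75)
v2: (-3.5,-3.5) → rotate → (3.77082,3.20638) → ×s → (3.95151,3.36002) → (3.95,3.36)
v3: (0.5,-5) → rotate → (-0.09520,5.02404) → ×s → (-0.09976,5.26477) → (-0.10,5.26)
v4: (2.5,-4.5) → rotate → (-2.12901,4.68693) → ×s → (-2.23102,4.91151) → (-2.23,4.91)
v5: (4.5,-1.5) → rotate → (-4.36440,1.85797) → ×s → (-4.57352,1.94700) → (-4.57,1.95)
v6: (3,4) → rotate → (-3.31277,-3.74507) → ×s → (-3.47150,-3.92453) → (-3.47,-3.92)
v7: (-3,1) → rotate → (2.90960,-1.23865) → ×s → (3.04902,-1.29800) → (3.05,-1.30)

Cross-section at z=5.75: (4.95,2.75) (3.95,3.36) (-0.10,5.26) (-2.23,4.91) (-4.57,1.95) (-3.47,-3.92) (3.05,-1.30)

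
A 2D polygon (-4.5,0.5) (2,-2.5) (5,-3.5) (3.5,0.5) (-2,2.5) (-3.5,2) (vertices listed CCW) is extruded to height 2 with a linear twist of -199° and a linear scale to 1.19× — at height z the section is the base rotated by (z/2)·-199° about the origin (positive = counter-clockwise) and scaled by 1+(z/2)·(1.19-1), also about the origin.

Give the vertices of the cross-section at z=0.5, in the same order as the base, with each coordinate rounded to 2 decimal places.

Cross-section at z=0.5: (-2.65,3.94) (-0.65,-3.29) (0.59,-6.37) (2.77,-2.46) (0.65,3.29) (-0.77,4.15)

t = z/height = 0.5/2 = 0.25
s = 1 + (scale-1)·z/height = 1 + (1.19-1)·0.5/2 = 1.047500
θ = twist·z/height = -199°·0.5/2 = -49.7500° = -0.868301 rad
cos θ = 0.646124, sin θ = -0.763232 (intermediates below are computed at full precision and shown rounded to 5 d.p.)
v1: (-4.5,0.5) → rotate → (-2.52594,3.75761) → ×s → (-2.64592,3.93609) → (-2.65,3.94)
v2: (2,-2.5) → rotate → (-0.61583,-3.14177) → ×s → (-0.64509,-3.29101) → (-0.65,-3.29)
v3: (5,-3.5) → rotate → (0.55931,-6.07760) → ×s → (0.58587,-6.36628) → (0.59,-6.37)
v4: (3.5,0.5) → rotate → (2.64305,-2.34825) → ×s → (2.76860,-2.45979) → (2.77,-2.46)
v5: (-2,2.5) → rotate → (0.61583,3.14177) → ×s → (0.64509,3.29101) → (0.65,3.29)
v6: (-3.5,2) → rotate → (-0.73497,3.96356) → ×s → (-0.76988,4.15183) → (-0.77,4.15)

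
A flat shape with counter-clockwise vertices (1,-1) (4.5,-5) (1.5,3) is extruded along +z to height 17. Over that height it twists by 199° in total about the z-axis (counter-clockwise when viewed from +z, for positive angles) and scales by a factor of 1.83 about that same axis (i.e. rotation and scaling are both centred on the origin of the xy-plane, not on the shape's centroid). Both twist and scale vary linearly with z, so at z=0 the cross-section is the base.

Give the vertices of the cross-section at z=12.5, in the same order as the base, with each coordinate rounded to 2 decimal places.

t = z/height = 12.5/17 = 0.735294
s = 1 + (scale-1)·z/height = 1 + (1.83-1)·12.5/17 = 1.610294
θ = twist·z/height = 199°·12.5/17 = 146.3235° = 2.553827 rad
cos θ = -0.832182, sin θ = 0.554503 (intermediates below are computed at full precision and shown rounded to 5 d.p.)
v1: (1,-1) → rotate → (-0.27768,1.38668) → ×s → (-0.44715,2.23297) → (-0.45,2.23)
v2: (4.5,-5) → rotate → (-0.97230,6.65617) → ×s → (-1.56570,10.71839) → (-1.57,10.72)
v3: (1.5,3) → rotate → (-2.91178,-1.66479) → ×s → (-4.68882,-2.68080) → (-4.69,-2.68)

Cross-section at z=12.5: (-0.45,2.23) (-1.57,10.72) (-4.69,-2.68)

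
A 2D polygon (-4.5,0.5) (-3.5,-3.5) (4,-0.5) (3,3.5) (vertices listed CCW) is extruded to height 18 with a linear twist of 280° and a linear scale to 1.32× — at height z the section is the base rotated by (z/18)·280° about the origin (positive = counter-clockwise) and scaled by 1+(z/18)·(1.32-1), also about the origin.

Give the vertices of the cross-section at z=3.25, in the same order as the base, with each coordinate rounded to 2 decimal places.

Cross-section at z=3.25: (-3.43,-3.34) (0.51,-5.21) (3.10,2.93) (-0.84,4.80)

t = z/height = 3.25/18 = 0.180556
s = 1 + (scale-1)·z/height = 1 + (1.32-1)·3.25/18 = 1.057778
θ = twist·z/height = 280°·3.25/18 = 50.5556° = 0.882361 rad
cos θ = 0.635330, sin θ = 0.772241 (intermediates below are computed at full precision and shown rounded to 5 d.p.)
v1: (-4.5,0.5) → rotate → (-3.24510,-3.15742) → ×s → (-3.43260,-3.33985) → (-3.43,-3.34)
v2: (-3.5,-3.5) → rotate → (0.47919,-4.92650) → ×s → (0.50688,-5.21114) → (0.51,-5.21)
v3: (4,-0.5) → rotate → (2.92744,2.77130) → ×s → (3.09658,2.93142) → (3.10,2.93)
v4: (3,3.5) → rotate → (-0.79685,4.54038) → ×s → (-0.84289,4.80271) → (-0.84,4.80)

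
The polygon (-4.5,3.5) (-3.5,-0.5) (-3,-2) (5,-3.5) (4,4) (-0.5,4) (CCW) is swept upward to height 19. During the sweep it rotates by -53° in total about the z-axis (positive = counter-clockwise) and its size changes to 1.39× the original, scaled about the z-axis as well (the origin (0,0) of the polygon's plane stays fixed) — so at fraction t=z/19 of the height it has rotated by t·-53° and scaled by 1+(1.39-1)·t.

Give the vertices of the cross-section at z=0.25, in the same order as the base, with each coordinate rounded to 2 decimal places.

Cross-section at z=0.25: (-4.48,3.57) (-3.52,-0.46) (-3.04,-1.97) (4.98,-3.58) (4.07,3.97) (-0.45,4.03)

t = z/height = 0.25/19 = 0.0131579
s = 1 + (scale-1)·z/height = 1 + (1.39-1)·0.25/19 = 1.005132
θ = twist·z/height = -53°·0.25/19 = -0.6974° = -0.012171 rad
cos θ = 0.999926, sin θ = -0.012171 (intermediates below are computed at full precision and shown rounded to 5 d.p.)
v1: (-4.5,3.5) → rotate → (-4.45707,3.55451) → ×s → (-4.47994,3.57275) → (-4.48,3.57)
v2: (-3.5,-0.5) → rotate → (-3.50583,-0.45736) → ×s → (-3.52382,-0.45971) → (-3.52,-0.46)
v3: (-3,-2) → rotate → (-3.02412,-1.96334) → ×s → (-3.03964,-1.97341) → (-3.04,-1.97)
v4: (5,-3.5) → rotate → (4.95703,-3.56060) → ×s → (4.98247,-3.57887) → (4.98,-3.58)
v5: (4,4) → rotate → (4.04839,3.95102) → ×s → (4.06916,3.97129) → (4.07,3.97)
v6: (-0.5,4) → rotate → (-0.45128,4.00579) → ×s → (-0.45359,4.02635) → (-0.45,4.03)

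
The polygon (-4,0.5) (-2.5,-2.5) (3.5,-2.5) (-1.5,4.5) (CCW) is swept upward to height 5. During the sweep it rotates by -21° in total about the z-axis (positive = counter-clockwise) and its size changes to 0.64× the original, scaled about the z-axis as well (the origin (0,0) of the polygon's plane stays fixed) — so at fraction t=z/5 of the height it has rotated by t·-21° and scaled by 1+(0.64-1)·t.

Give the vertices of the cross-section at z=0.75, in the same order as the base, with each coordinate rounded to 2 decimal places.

Cross-section at z=0.75: (-3.75,0.68) (-2.49,-2.23) (3.18,-2.54) (-1.18,4.33)

t = z/height = 0.75/5 = 0.15
s = 1 + (scale-1)·z/height = 1 + (0.64-1)·0.75/5 = 0.946000
θ = twist·z/height = -21°·0.75/5 = -3.1500° = -0.054978 rad
cos θ = 0.998489, sin θ = -0.054950 (intermediates below are computed at full precision and shown rounded to 5 d.p.)
v1: (-4,0.5) → rotate → (-3.96648,0.71905) → ×s → (-3.75229,0.68022) → (-3.75,0.68)
v2: (-2.5,-2.5) → rotate → (-2.63360,-2.35885) → ×s → (-2.49138,-2.23147) → (-2.49,-2.23)
v3: (3.5,-2.5) → rotate → (3.35734,-2.68855) → ×s → (3.17604,-2.54337) → (3.18,-2.54)
v4: (-1.5,4.5) → rotate → (-1.25046,4.57563) → ×s → (-1.18293,4.32854) → (-1.18,4.33)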